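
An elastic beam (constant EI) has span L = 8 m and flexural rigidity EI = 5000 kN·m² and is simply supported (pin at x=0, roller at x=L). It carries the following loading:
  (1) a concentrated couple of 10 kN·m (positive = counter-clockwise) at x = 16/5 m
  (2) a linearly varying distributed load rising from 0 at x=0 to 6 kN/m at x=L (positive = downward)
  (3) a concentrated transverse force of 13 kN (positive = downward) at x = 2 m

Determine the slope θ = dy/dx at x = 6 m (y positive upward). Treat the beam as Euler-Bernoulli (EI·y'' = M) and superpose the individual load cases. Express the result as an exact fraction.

θ(6) = 49/3750 rad

Load 1 — applied couple M₀=10 kN·m at a=16/5 m (b=L-a=24/5):
  θ_1 = (M₀x²/(2L)-M₀(x-a)+C₁)/EI  [x>a] with C₁=M₀(3b²-L²)/(6L)=16/15 = (10·6²/(2·8)-10·(6-(16/5))+(16/15))/5000 = -133/150000 rad
Load 2 — triangular load w₀=6 kN/m (0→w₀ over full span):
  θ_2 = -w₀(7L⁴-30L²x²+15x⁴)/(360LEI) = -6·(7·8⁴-30·8²·6²+15·6⁴)/(360·8·5000) = 1313/150000 rad
Load 3 — point force P=13 kN at a=2 m (b=L-a=6):
  θ_3 = -Pa(2L²-6Lx+3x²+a²)/(6LEI)  [x>a] = -13·2·(2·8²-6·8·6+3·6²+2²)/(6·8·5000) = 13/2500 rad
Superposition: θ = Σ θ_i = 49/3750 rad ≈ 0.013067 rad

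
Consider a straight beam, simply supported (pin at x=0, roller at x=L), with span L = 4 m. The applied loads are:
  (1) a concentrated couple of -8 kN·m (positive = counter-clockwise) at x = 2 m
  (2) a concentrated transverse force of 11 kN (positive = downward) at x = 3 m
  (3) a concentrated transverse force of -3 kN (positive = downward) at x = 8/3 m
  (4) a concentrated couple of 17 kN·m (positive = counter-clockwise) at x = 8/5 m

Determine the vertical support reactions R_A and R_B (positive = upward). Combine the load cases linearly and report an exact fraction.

R_A = 4 kN, R_B = 4 kN

Load 1 — applied couple M₀=-8 kN·m at a=2 m (b=L-a=2):
  R_A = M₀/L = (-8)/4 = -2 kN
  R_B = -M₀/L = -(-8)/4 = 2 kN
Load 2 — point force P=11 kN at a=3 m (b=L-a=1):
  R_A = Pb/L = 11·1/4 = 11/4 kN
  R_B = Pa/L = 11·3/4 = 33/4 kN
Load 3 — point force P=-3 kN at a=8/3 m (b=L-a=4/3):
  R_A = Pb/L = (-3)·(4/3)/4 = -1 kN
  R_B = Pa/L = (-3)·(8/3)/4 = -2 kN
Load 4 — applied couple M₀=17 kN·m at a=8/5 m (b=L-a=12/5):
  R_A = M₀/L = 17/4 kN
  R_B = -M₀/L = -17/4 kN
Superposition: R_A = 4 kN, R_B = 4 kN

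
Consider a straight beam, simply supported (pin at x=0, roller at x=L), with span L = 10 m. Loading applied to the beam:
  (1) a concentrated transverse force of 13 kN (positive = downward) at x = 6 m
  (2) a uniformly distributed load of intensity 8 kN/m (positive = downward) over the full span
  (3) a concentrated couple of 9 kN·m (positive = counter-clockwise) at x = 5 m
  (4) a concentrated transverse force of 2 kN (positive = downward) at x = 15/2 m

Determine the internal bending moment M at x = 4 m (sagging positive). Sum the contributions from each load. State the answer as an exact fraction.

M(4) = 612/5 kN·m

Load 1 — point force P=13 kN at a=6 m (b=L-a=4):
  M_1 = Pbx/L  [x≤a] = 13·4·4/10 = 104/5 kN·m
Load 2 — uniform load w=8 kN/m over full span:
  M_2 = wx(L-x)/2 = 8·4·(10-4)/2 = 96 kN·m
Load 3 — applied couple M₀=9 kN·m at a=5 m (b=L-a=5):
  M_3 = M₀x/L  [x≤a] = 9·4/10 = 18/5 kN·m
Load 4 — point force P=2 kN at a=15/2 m (b=L-a=5/2):
  M_4 = Pbx/L  [x≤a] = 2·(5/2)·4/10 = 2 kN·m
Superposition: M = Σ M_i = 612/5 kN·m ≈ 122.400000 kN·m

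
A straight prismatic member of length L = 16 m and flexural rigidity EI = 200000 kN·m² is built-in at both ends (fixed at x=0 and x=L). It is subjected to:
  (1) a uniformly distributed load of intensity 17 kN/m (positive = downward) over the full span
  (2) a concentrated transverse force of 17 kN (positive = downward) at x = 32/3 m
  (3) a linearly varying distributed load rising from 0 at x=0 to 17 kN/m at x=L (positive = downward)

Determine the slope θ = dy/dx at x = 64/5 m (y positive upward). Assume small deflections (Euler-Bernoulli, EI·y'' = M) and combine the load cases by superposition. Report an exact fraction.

Load 1 — uniform load w=17 kN/m over full span:
  θ_1 = -wx(L-x)(L-2x)/(12EI) = -17·(64/5)·(16-(64/5))·(16-2·(64/5))/(12·200000) = 1088/390625 rad
Load 2 — point force P=17 kN at a=32/3 m (b=L-a=16/3):
  θ_2 = Pa²(L-x)(2bL-(3b+a)(L-x))/(2L³EI)  [x>a] = 17·(32/3)²·(16-(64/5))·(2·(16/3)·16-(3·(16/3)+(32/3))·(16-(64/5)))/(2·16³·200000) = 136/421875 rad
Load 3 — triangular load w₀=17 kN/m (0→w₀ over full span):
  θ_3 = -w₀(2x(L-x)(L-2x)(x+2L)+x²(L-x)²)/(120LEI) = -17·(2·(64/5)·(16-(64/5))·(16-2·(64/5))·((64/5)+2·16)+(64/5)²·(16-(64/5))²)/(120·16·200000) = 8704/5859375 rad
Superposition: θ = Σ θ_i = 242216/52734375 rad ≈ 0.004593 rad

θ(64/5) = 242216/52734375 rad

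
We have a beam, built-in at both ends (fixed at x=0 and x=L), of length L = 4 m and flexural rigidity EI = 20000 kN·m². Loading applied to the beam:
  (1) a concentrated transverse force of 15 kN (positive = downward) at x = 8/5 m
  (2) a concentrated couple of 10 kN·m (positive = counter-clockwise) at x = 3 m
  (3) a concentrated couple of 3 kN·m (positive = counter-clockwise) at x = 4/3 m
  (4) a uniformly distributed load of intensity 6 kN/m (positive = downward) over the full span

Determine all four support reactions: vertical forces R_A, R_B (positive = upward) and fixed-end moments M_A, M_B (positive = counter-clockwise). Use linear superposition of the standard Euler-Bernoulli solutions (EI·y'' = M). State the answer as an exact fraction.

Load 1 — point force P=15 kN at a=8/5 m (b=L-a=12/5):
  R_A = Pb²(3a+b)/L³ = 15·(12/5)²·(3·(8/5)+(12/5))/4³ = 243/25 kN
  M_A = Pab²/L² = 15·(8/5)·(12/5)²/4² = 216/25 kN·m
  R_B = Pa²(a+3b)/L³ = 15·(8/5)²·((8/5)+3·(12/5))/4³ = 132/25 kN
  M_B = -Pa²b/L² = -15·(8/5)²·(12/5)/4² = -144/25 kN·m
Load 2 — applied couple M₀=10 kN·m at a=3 m (b=L-a=1):
  R_A = 6M₀ab/L³ = 6·10·3·1/4³ = 45/16 kN
  M_A = M₀b(2a-b)/L² = 10·1·(2·3-1)/4² = 25/8 kN·m
  R_B = -6M₀ab/L³ = -6·10·3·1/4³ = -45/16 kN
  M_B = M₀a(2b-a)/L² = 10·3·(2·1-3)/4² = -15/8 kN·m
Load 3 — applied couple M₀=3 kN·m at a=4/3 m (b=L-a=8/3):
  R_A = 6M₀ab/L³ = 6·3·(4/3)·(8/3)/4³ = 1 kN
  M_A = M₀b(2a-b)/L² = 3·(8/3)·(2·(4/3)-(8/3))/4² = 0 kN·m
  R_B = -6M₀ab/L³ = -6·3·(4/3)·(8/3)/4³ = -1 kN
  M_B = M₀a(2b-a)/L² = 3·(4/3)·(2·(8/3)-(4/3))/4² = 1 kN·m
Load 4 — uniform load w=6 kN/m over full span:
  R_A = wL/2 = 6·4/2 = 12 kN
  M_A = wL²/12 = 6·4²/12 = 8 kN·m
  R_B = wL/2 = 6·4/2 = 12 kN
  M_B = -wL²/12 = -6·4²/12 = -8 kN·m
Superposition: R_A = 10213/400 kN, M_A = 3953/200 kN·m, R_B = 5387/400 kN, M_B = -2927/200 kN·m

R_A = 10213/400 kN, M_A = 3953/200 kN·m, R_B = 5387/400 kN, M_B = -2927/200 kN·m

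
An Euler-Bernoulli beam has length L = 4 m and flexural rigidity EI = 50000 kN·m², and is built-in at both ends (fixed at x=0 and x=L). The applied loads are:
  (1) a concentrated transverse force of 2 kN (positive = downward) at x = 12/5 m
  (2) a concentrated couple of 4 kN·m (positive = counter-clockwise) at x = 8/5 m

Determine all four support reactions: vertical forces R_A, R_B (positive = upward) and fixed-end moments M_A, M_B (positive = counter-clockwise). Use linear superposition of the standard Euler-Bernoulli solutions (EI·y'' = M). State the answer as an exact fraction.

Load 1 — point force P=2 kN at a=12/5 m (b=L-a=8/5):
  R_A = Pb²(3a+b)/L³ = 2·(8/5)²·(3·(12/5)+(8/5))/4³ = 88/125 kN
  M_A = Pab²/L² = 2·(12/5)·(8/5)²/4² = 96/125 kN·m
  R_B = Pa²(a+3b)/L³ = 2·(12/5)²·((12/5)+3·(8/5))/4³ = 162/125 kN
  M_B = -Pa²b/L² = -2·(12/5)²·(8/5)/4² = -144/125 kN·m
Load 2 — applied couple M₀=4 kN·m at a=8/5 m (b=L-a=12/5):
  R_A = 6M₀ab/L³ = 6·4·(8/5)·(12/5)/4³ = 36/25 kN
  M_A = M₀b(2a-b)/L² = 4·(12/5)·(2·(8/5)-(12/5))/4² = 12/25 kN·m
  R_B = -6M₀ab/L³ = -6·4·(8/5)·(12/5)/4³ = -36/25 kN
  M_B = M₀a(2b-a)/L² = 4·(8/5)·(2·(12/5)-(8/5))/4² = 32/25 kN·m
Superposition: R_A = 268/125 kN, M_A = 156/125 kN·m, R_B = -18/125 kN, M_B = 16/125 kN·m

R_A = 268/125 kN, M_A = 156/125 kN·m, R_B = -18/125 kN, M_B = 16/125 kN·m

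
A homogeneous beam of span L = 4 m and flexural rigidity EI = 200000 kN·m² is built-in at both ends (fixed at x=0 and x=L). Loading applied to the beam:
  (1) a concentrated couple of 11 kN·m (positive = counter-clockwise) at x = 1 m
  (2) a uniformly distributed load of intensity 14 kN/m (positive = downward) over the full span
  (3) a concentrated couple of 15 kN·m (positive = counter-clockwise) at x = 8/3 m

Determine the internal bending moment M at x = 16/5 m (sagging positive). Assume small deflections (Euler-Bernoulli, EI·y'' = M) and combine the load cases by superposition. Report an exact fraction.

Load 1 — applied couple M₀=11 kN·m at a=1 m (b=L-a=3):
  M_1 = R_Ax - M_A - M₀  [x>a] with R_A=99/32, M_A=-33/16 = (99/32)·(16/5) - (-33/16) - 11 = 77/80 kN·m
Load 2 — uniform load w=14 kN/m over full span:
  M_2 = wLx/2 - wL²/12 - wx²/2 = 14·4·(16/5)/2 - 14·4²/12 - 14·(16/5)²/2 = -56/75 kN·m
Load 3 — applied couple M₀=15 kN·m at a=8/3 m (b=L-a=4/3):
  M_3 = R_Ax - M_A - M₀  [x>a] with R_A=5, M_A=5 = 5·(16/5) - 5 - 15 = -4 kN·m
Superposition: M = Σ M_i = -4541/1200 kN·m ≈ -3.784167 kN·m

M(16/5) = -4541/1200 kN·m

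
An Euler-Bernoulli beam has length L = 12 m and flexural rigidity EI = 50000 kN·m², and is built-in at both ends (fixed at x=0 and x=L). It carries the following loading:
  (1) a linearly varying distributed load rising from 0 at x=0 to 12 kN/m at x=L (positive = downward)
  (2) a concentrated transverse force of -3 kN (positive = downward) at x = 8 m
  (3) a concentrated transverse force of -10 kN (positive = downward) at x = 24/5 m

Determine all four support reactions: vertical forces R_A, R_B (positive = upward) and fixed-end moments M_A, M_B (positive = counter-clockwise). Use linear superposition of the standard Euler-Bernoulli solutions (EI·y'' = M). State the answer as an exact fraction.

R_A = 3227/225 kN, M_A = 2824/75 kN·m, R_B = 10048/225 kN, M_B = -5216/75 kN·m

Load 1 — triangular load w₀=12 kN/m (0→w₀ over full span):
  R_A = 3w₀L/20 = 3·12·12/20 = 108/5 kN
  M_A = w₀L²/30 = 12·12²/30 = 288/5 kN·m
  R_B = 7w₀L/20 = 7·12·12/20 = 252/5 kN
  M_B = -w₀L²/20 = -12·12²/20 = -432/5 kN·m
Load 2 — point force P=-3 kN at a=8 m (b=L-a=4):
  R_A = Pb²(3a+b)/L³ = (-3)·4²·(3·8+4)/12³ = -7/9 kN
  M_A = Pab²/L² = (-3)·8·4²/12² = -8/3 kN·m
  R_B = Pa²(a+3b)/L³ = (-3)·8²·(8+3·4)/12³ = -20/9 kN
  M_B = -Pa²b/L² = -(-3)·8²·4/12² = 16/3 kN·m
Load 3 — point force P=-10 kN at a=24/5 m (b=L-a=36/5):
  R_A = Pb²(3a+b)/L³ = (-10)·(36/5)²·(3·(24/5)+(36/5))/12³ = -162/25 kN
  M_A = Pab²/L² = (-10)·(24/5)·(36/5)²/12² = -432/25 kN·m
  R_B = Pa²(a+3b)/L³ = (-10)·(24/5)²·((24/5)+3·(36/5))/12³ = -88/25 kN
  M_B = -Pa²b/L² = -(-10)·(24/5)²·(36/5)/12² = 288/25 kN·m
Superposition: R_A = 3227/225 kN, M_A = 2824/75 kN·m, R_B = 10048/225 kN, M_B = -5216/75 kN·m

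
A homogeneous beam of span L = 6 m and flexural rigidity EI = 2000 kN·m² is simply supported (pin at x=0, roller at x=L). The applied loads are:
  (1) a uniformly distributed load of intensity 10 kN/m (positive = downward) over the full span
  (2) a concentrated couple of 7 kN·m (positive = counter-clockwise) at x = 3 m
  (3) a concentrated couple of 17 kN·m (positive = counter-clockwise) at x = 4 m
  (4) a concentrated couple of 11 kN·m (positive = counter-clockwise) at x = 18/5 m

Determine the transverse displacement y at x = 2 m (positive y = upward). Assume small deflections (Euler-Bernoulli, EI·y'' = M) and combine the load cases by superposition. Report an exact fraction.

Load 1 — uniform load w=10 kN/m over full span:
  y_1 = -wx(L³-2Lx²+x³)/(24EI) = -10·2·(6³-2·6·2²+2³)/(24·2000) = -11/150 m
Load 2 — applied couple M₀=7 kN·m at a=3 m (b=L-a=3):
  y_2 = (M₀x³/(6L)+C₁x)/EI  [x≤a] with C₁=M₀(3b²-L²)/(6L)=-7/4 = (7·2³/(6·6)+(-7/4)·2)/2000 = -7/7200 m
Load 3 — applied couple M₀=17 kN·m at a=4 m (b=L-a=2):
  y_3 = (M₀x³/(6L)+C₁x)/EI  [x≤a] with C₁=M₀(3b²-L²)/(6L)=-34/3 = (17·2³/(6·6)+(-34/3)·2)/2000 = -17/1800 m
Load 4 — applied couple M₀=11 kN·m at a=18/5 m (b=L-a=12/5):
  y_4 = (M₀x³/(6L)+C₁x)/EI  [x≤a] with C₁=M₀(3b²-L²)/(6L)=-143/25 = (11·2³/(6·6)+(-143/25)·2)/2000 = -253/56250 m
Superposition: y = Σ y_i = -79423/900000 m ≈ -0.088248 m

y(2) = -79423/900000 m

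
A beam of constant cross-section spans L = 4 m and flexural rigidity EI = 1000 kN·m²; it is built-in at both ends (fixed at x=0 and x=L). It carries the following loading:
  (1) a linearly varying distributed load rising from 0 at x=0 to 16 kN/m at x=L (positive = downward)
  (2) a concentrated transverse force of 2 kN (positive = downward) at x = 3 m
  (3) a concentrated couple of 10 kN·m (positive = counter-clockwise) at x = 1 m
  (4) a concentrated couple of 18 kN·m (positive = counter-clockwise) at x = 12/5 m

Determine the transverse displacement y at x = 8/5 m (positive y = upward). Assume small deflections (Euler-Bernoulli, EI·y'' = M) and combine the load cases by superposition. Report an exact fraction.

Load 1 — triangular load w₀=16 kN/m (0→w₀ over full span):
  y_1 = -w₀x²(L-x)²(x+2L)/(120LEI) = -16·(8/5)²·(4-(8/5))²·((8/5)+2·4)/(120·4·1000) = -9216/1953125 m
Load 2 — point force P=2 kN at a=3 m (b=L-a=1):
  y_2 = -Pb²x²(3aL-(3a+b)x)/(6L³EI)  [x≤a] = -2·1²·(8/5)²·(3·3·4-(3·3+1)·(8/5))/(6·4³·1000) = -1/3750 m
Load 3 — applied couple M₀=10 kN·m at a=1 m (b=L-a=3):
  y_3 = (R_Ax³/6 - M_Ax²/2 - M₀(x-a)²/2)/EI  [x>a] with R_A=45/16, M_A=-15/8 = ((45/16)·(8/5)³/6 - (-15/8)·(8/5)²/2 - 10·((8/5)-1)²/2)/1000 = 63/25000 m
Load 4 — applied couple M₀=18 kN·m at a=12/5 m (b=L-a=8/5):
  y_4 = (R_Ax³/6 - M_Ax²/2)/EI  [x≤a] with R_A=162/25, M_A=144/25 = ((162/25)·(8/5)³/6 - (144/25)·(8/5)²/2)/1000 = -1152/390625 m
Superposition: y = Σ y_i = -253799/46875000 m ≈ -0.005414 m

y(8/5) = -253799/46875000 m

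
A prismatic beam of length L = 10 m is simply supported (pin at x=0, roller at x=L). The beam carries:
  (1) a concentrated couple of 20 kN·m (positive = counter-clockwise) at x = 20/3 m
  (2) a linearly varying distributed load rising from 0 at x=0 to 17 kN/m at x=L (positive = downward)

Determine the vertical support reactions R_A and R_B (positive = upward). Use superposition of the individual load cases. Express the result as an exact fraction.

Load 1 — applied couple M₀=20 kN·m at a=20/3 m (b=L-a=10/3):
  R_A = M₀/L = 20/10 = 2 kN
  R_B = -M₀/L = -20/10 = -2 kN
Load 2 — triangular load w₀=17 kN/m (0→w₀ over full span):
  R_A = w₀L/6 = 17·10/6 = 85/3 kN
  R_B = w₀L/3 = 17·10/3 = 170/3 kN
Superposition: R_A = 91/3 kN, R_B = 164/3 kN

R_A = 91/3 kN, R_B = 164/3 kN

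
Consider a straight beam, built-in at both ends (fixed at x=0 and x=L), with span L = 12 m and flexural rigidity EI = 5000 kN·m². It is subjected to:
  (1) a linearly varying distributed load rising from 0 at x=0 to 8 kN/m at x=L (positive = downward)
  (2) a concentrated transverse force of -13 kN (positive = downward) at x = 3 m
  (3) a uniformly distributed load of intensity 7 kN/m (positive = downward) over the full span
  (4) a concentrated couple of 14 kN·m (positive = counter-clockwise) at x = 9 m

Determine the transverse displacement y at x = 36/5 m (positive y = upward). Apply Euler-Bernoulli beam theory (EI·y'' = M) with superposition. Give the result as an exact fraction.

Load 1 — triangular load w₀=8 kN/m (0→w₀ over full span):
  y_1 = -w₀x²(L-x)²(x+2L)/(120LEI) = -8·(36/5)²·(12-(36/5))²·((36/5)+2·12)/(120·12·5000) = -404352/9765625 m
Load 2 — point force P=-13 kN at a=3 m (b=L-a=9):
  y_2 = -Pa²(L-x)²(3bL-(3b+a)(L-x))/(6L³EI)  [x>a] = -(-13)·3²·(12-(36/5))²·(3·9·12-(3·9+3)·(12-(36/5)))/(6·12³·5000) = 117/12500 m
Load 3 — uniform load w=7 kN/m over full span:
  y_3 = -wx²(L-x)²/(24EI) = -7·(36/5)²·(12-(36/5))²/(24·5000) = -27216/390625 m
Load 4 — applied couple M₀=14 kN·m at a=9 m (b=L-a=3):
  y_4 = (R_Ax³/6 - M_Ax²/2)/EI  [x≤a] with R_A=21/16, M_A=35/8 = ((21/16)·(36/5)³/6 - (35/8)·(36/5)²/2)/5000 = -3969/625000 m
Superposition: y = Σ y_i = -8442891/78125000 m ≈ -0.108069 m

y(36/5) = -8442891/78125000 m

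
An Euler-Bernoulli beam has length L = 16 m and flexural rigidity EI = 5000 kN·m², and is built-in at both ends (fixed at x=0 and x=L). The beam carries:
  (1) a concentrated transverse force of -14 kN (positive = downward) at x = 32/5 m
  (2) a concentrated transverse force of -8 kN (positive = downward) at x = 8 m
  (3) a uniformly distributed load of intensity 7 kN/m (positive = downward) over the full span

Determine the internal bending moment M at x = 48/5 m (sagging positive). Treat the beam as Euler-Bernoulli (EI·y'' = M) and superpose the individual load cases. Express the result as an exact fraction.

M(48/5) = 86384/1875 kN·m

Load 1 — point force P=-14 kN at a=32/5 m (b=L-a=48/5):
  M_1 = Pa²(a+3b)(L-x)/L³ - Pa²b/L²  [x>a] = (-14)·(32/5)²·((32/5)+3·(48/5))·(16-(48/5))/16³ - (-14)·(32/5)²·(48/5)/16² = -6272/625 kN·m
Load 2 — point force P=-8 kN at a=8 m (b=L-a=8):
  M_2 = Pa²(a+3b)(L-x)/L³ - Pa²b/L²  [x>a] = (-8)·8²·(8+3·8)·(16-(48/5))/16³ - (-8)·8²·8/16² = -48/5 kN·m
Load 3 — uniform load w=7 kN/m over full span:
  M_3 = wLx/2 - wL²/12 - wx²/2 = 7·16·(48/5)/2 - 7·16²/12 - 7·(48/5)²/2 = 4928/75 kN·m
Superposition: M = Σ M_i = 86384/1875 kN·m ≈ 46.071467 kN·m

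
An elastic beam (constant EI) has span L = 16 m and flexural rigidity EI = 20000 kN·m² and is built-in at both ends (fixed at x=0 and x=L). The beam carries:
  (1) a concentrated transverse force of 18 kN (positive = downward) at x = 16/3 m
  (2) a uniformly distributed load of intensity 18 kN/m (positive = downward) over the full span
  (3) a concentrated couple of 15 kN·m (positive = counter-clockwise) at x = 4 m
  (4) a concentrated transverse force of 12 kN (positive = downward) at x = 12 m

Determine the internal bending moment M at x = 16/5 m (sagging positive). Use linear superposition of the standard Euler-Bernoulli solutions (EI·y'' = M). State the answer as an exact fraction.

Load 1 — point force P=18 kN at a=16/3 m (b=L-a=32/3):
  M_1 = Pb²(3a+b)x/L³ - Pab²/L²  [x≤a] = 18·(32/3)²·(3·(16/3)+(32/3))·(16/5)/16³ - 18·(16/3)·(32/3)²/16² = 0 kN·m
Load 2 — uniform load w=18 kN/m over full span:
  M_2 = wLx/2 - wL²/12 - wx²/2 = 18·16·(16/5)/2 - 18·16²/12 - 18·(16/5)²/2 = -384/25 kN·m
Load 3 — applied couple M₀=15 kN·m at a=4 m (b=L-a=12):
  M_3 = R_Ax - M_A  [x≤a] with R_A=135/128, M_A=-45/16 = (135/128)·(16/5) - (-45/16) = 99/16 kN·m
Load 4 — point force P=12 kN at a=12 m (b=L-a=4):
  M_4 = Pb²(3a+b)x/L³ - Pab²/L²  [x≤a] = 12·4²·(3·12+4)·(16/5)/16³ - 12·12·4²/16² = -3 kN·m
Superposition: M = Σ M_i = -4869/400 kN·m ≈ -12.172500 kN·m

M(16/5) = -4869/400 kN·m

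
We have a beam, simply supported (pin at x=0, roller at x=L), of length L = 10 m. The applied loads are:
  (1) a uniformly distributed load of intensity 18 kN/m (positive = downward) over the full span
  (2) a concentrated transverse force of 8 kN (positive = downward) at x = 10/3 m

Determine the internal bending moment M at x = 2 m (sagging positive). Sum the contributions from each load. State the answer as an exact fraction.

M(2) = 464/3 kN·m

Load 1 — uniform load w=18 kN/m over full span:
  M_1 = wx(L-x)/2 = 18·2·(10-2)/2 = 144 kN·m
Load 2 — point force P=8 kN at a=10/3 m (b=L-a=20/3):
  M_2 = Pbx/L  [x≤a] = 8·(20/3)·2/10 = 32/3 kN·m
Superposition: M = Σ M_i = 464/3 kN·m ≈ 154.666667 kN·m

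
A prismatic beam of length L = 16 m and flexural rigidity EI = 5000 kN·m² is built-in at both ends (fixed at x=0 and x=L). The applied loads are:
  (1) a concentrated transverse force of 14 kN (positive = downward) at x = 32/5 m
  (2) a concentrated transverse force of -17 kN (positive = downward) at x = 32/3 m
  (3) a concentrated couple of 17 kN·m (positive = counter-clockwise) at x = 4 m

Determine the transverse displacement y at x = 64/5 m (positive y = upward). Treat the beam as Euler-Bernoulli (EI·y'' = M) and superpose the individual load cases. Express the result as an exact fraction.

y(64/5) = 11869927/791015625 m

Load 1 — point force P=14 kN at a=32/5 m (b=L-a=48/5):
  y_1 = -Pa²(L-x)²(3bL-(3b+a)(L-x))/(6L³EI)  [x>a] = -14·(32/5)²·(16-(64/5))²·(3·(48/5)·16-(3·(48/5)+(32/5))·(16-(64/5)))/(6·16³·5000) = -487424/29296875 m
Load 2 — point force P=-17 kN at a=32/3 m (b=L-a=16/3):
  y_2 = -Pa²(L-x)²(3bL-(3b+a)(L-x))/(6L³EI)  [x>a] = -(-17)·(32/3)²·(16-(64/5))²·(3·(16/3)·16-(3·(16/3)+(32/3))·(16-(64/5)))/(6·16³·5000) = 34816/1265625 m
Load 3 — applied couple M₀=17 kN·m at a=4 m (b=L-a=12):
  y_3 = (R_Ax³/6 - M_Ax²/2 - M₀(x-a)²/2)/EI  [x>a] with R_A=153/128, M_A=-51/16 = ((153/128)·(64/5)³/6 - (-51/16)·(64/5)²/2 - 17·((64/5)-4)²/2)/5000 = 323/78125 m
Superposition: y = Σ y_i = 11869927/791015625 m ≈ 0.015006 m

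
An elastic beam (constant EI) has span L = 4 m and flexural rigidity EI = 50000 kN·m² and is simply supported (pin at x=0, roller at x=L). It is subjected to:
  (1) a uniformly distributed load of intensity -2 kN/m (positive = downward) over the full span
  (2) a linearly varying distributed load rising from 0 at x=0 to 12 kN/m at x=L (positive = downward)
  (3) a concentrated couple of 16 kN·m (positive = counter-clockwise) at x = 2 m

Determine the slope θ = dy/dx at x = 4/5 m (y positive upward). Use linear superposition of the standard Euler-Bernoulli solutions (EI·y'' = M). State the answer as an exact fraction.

θ(4/5) = -749/3906250 rad

Load 1 — uniform load w=-2 kN/m over full span:
  θ_1 = -w(L³-6Lx²+4x³)/(24EI) = -(-2)·(4³-6·4·(4/5)²+4·(4/5)³)/(24·50000) = 33/390625 rad
Load 2 — triangular load w₀=12 kN/m (0→w₀ over full span):
  θ_2 = -w₀(7L⁴-30L²x²+15x⁴)/(360LEI) = -12·(7·4⁴-30·4²·(4/5)²+15·(4/5)⁴)/(360·4·50000) = -1456/5859375 rad
Load 3 — applied couple M₀=16 kN·m at a=2 m (b=L-a=2):
  θ_3 = (M₀x²/(2L)+C₁)/EI  [x≤a] with C₁=M₀(3b²-L²)/(6L)=-8/3 = (16·(4/5)²/(2·4)+(-8/3))/50000 = -13/468750 rad
Superposition: θ = Σ θ_i = -749/3906250 rad ≈ -0.000192 rad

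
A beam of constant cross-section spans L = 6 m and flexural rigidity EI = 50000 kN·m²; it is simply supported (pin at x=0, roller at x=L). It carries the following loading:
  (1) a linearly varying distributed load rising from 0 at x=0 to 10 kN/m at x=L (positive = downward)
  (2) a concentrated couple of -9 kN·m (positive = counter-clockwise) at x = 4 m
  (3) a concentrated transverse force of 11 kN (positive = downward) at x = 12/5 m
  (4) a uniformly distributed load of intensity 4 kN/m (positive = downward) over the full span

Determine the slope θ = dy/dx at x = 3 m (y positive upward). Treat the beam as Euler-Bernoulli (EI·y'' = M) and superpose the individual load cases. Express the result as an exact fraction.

θ(3) = -999/50000000 rad

Load 1 — triangular load w₀=10 kN/m (0→w₀ over full span):
  θ_1 = -w₀(7L⁴-30L²x²+15x⁴)/(360LEI) = -10·(7·6⁴-30·6²·3²+15·3⁴)/(360·6·50000) = -21/400000 rad
Load 2 — applied couple M₀=-9 kN·m at a=4 m (b=L-a=2):
  θ_2 = (M₀x²/(2L)+C₁)/EI  [x≤a] with C₁=M₀(3b²-L²)/(6L)=6 = ((-9)·3²/(2·6)+6)/50000 = -3/200000 rad
Load 3 — point force P=11 kN at a=12/5 m (b=L-a=18/5):
  θ_3 = -Pa(2L²-6Lx+3x²+a²)/(6LEI)  [x>a] = -11·(12/5)·(2·6²-6·6·3+3·3²+(12/5)²)/(6·6·50000) = 297/6250000 rad
Load 4 — uniform load w=4 kN/m over full span:
  θ_4 = -w(L³-6Lx²+4x³)/(24EI) = -4·(6³-6·6·3²+4·3³)/(24·50000) = 0 rad
Superposition: θ = Σ θ_i = -999/50000000 rad ≈ -0.000020 rad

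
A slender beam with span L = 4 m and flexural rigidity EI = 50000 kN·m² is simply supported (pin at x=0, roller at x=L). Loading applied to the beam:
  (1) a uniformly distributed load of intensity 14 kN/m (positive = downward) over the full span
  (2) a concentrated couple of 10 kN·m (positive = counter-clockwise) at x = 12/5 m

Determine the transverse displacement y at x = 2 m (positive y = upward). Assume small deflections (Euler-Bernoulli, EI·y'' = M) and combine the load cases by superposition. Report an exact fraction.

Load 1 — uniform load w=14 kN/m over full span:
  y_1 = -wx(L³-2Lx²+x³)/(24EI) = -14·2·(4³-2·4·2²+2³)/(24·50000) = -7/7500 m
Load 2 — applied couple M₀=10 kN·m at a=12/5 m (b=L-a=8/5):
  y_2 = (M₀x³/(6L)+C₁x)/EI  [x≤a] with C₁=M₀(3b²-L²)/(6L)=-52/15 = (10·2³/(6·4)+(-52/15)·2)/50000 = -9/125000 m
Superposition: y = Σ y_i = -377/375000 m ≈ -0.001005 m

y(2) = -377/375000 m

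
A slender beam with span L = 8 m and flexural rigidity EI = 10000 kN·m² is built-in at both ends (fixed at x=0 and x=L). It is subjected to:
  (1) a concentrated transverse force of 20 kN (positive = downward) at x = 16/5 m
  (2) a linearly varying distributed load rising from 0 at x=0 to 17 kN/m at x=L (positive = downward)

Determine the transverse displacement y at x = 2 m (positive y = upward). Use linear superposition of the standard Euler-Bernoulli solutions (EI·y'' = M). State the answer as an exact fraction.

y(2) = -747/100000 m

Load 1 — point force P=20 kN at a=16/5 m (b=L-a=24/5):
  y_1 = -Pb²x²(3aL-(3a+b)x)/(6L³EI)  [x≤a] = -20·(24/5)²·2²·(3·(16/5)·8-(3·(16/5)+(24/5))·2)/(6·8³·10000) = -9/3125 m
Load 2 — triangular load w₀=17 kN/m (0→w₀ over full span):
  y_2 = -w₀x²(L-x)²(x+2L)/(120LEI) = -17·2²·(8-2)²·(2+2·8)/(120·8·10000) = -459/100000 m
Superposition: y = Σ y_i = -747/100000 m ≈ -0.007470 m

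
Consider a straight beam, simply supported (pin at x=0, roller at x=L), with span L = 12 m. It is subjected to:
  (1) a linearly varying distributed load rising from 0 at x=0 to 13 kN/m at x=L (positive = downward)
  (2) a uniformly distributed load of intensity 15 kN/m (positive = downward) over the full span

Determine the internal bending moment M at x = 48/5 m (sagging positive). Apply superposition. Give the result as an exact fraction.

Load 1 — triangular load w₀=13 kN/m (0→w₀ over full span):
  M_1 = w₀Lx/6 - w₀x³/(6L) = 13·12·(48/5)/6 - 13·(48/5)³/(6·12) = 11232/125 kN·m
Load 2 — uniform load w=15 kN/m over full span:
  M_2 = wx(L-x)/2 = 15·(48/5)·(12-(48/5))/2 = 864/5 kN·m
Superposition: M = Σ M_i = 32832/125 kN·m ≈ 262.656000 kN·m

M(48/5) = 32832/125 kN·m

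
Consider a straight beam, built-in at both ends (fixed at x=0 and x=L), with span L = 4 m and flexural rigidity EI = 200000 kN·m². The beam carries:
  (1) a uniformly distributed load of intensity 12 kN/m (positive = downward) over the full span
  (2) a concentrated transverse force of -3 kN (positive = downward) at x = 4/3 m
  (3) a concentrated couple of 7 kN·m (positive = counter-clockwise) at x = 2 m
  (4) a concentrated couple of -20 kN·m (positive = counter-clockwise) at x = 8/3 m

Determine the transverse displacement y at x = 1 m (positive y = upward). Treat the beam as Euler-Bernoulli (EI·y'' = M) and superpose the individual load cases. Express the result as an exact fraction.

Load 1 — uniform load w=12 kN/m over full span:
  y_1 = -wx²(L-x)²/(24EI) = -12·1²·(4-1)²/(24·200000) = -9/400000 m
Load 2 — point force P=-3 kN at a=4/3 m (b=L-a=8/3):
  y_2 = -Pb²x²(3aL-(3a+b)x)/(6L³EI)  [x≤a] = -(-3)·(8/3)²·1²·(3·(4/3)·4-(3·(4/3)+(8/3))·1)/(6·4³·200000) = 7/2700000 m
Load 3 — applied couple M₀=7 kN·m at a=2 m (b=L-a=2):
  y_3 = (R_Ax³/6 - M_Ax²/2)/EI  [x≤a] with R_A=21/8, M_A=7/4 = ((21/8)·1³/6 - (7/4)·1²/2)/200000 = -7/3200000 m
Load 4 — applied couple M₀=-20 kN·m at a=8/3 m (b=L-a=4/3):
  y_4 = (R_Ax³/6 - M_Ax²/2)/EI  [x≤a] with R_A=-20/3, M_A=-20/3 = ((-20/3)·1³/6 - (-20/3)·1²/2)/200000 = 1/90000 m
Superposition: y = Σ y_i = -949/86400000 m ≈ -0.000011 m

y(1) = -949/86400000 m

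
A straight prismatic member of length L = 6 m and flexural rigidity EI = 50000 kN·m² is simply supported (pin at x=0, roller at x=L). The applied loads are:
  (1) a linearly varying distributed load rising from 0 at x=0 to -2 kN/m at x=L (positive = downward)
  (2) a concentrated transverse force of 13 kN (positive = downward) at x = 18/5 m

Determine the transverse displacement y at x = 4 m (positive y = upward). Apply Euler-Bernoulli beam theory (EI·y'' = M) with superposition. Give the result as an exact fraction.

Load 1 — triangular load w₀=-2 kN/m (0→w₀ over full span):
  y_1 = -w₀x(7L⁴-10L²x²+3x⁴)/(360LEI) = -(-2)·4·(7·6⁴-10·6²·4²+3·4⁴)/(360·6·50000) = 17/56250 m
Load 2 — point force P=13 kN at a=18/5 m (b=L-a=12/5):
  y_2 = -Pa(L-x)(2Lx-a²-x²)/(6LEI)  [x>a] = -13·(18/5)·(6-4)·(2·6·4-(18/5)²-4²)/(6·6·50000) = -1547/1562500 m
Superposition: y = Σ y_i = -9673/14062500 m ≈ -0.000688 m

y(4) = -9673/14062500 m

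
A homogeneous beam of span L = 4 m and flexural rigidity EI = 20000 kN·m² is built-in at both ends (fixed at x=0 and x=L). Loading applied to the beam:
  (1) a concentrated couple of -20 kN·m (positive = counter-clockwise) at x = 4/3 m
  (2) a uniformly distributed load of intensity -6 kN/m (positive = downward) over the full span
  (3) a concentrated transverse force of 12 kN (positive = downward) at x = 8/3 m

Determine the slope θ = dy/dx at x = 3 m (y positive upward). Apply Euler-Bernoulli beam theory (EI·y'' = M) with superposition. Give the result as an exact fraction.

Load 1 — applied couple M₀=-20 kN·m at a=4/3 m (b=L-a=8/3):
  θ_1 = (R_Ax²/2 - M_Ax - M₀(x-a))/EI  [x>a] with R_A=-20/3, M_A=0 = ((-20/3)·3²/2 - 0·3 - (-20)·(3-(4/3)))/20000 = 1/6000 rad
Load 2 — uniform load w=-6 kN/m over full span:
  θ_2 = -wx(L-x)(L-2x)/(12EI) = -(-6)·3·(4-3)·(4-2·3)/(12·20000) = -3/20000 rad
Load 3 — point force P=12 kN at a=8/3 m (b=L-a=4/3):
  θ_3 = Pa²(L-x)(2bL-(3b+a)(L-x))/(2L³EI)  [x>a] = 12·(8/3)²·(4-3)·(2·(4/3)·4-(3·(4/3)+(8/3))·(4-3))/(2·4³·20000) = 1/7500 rad
Superposition: θ = Σ θ_i = 3/20000 rad ≈ 0.000150 rad

θ(3) = 3/20000 rad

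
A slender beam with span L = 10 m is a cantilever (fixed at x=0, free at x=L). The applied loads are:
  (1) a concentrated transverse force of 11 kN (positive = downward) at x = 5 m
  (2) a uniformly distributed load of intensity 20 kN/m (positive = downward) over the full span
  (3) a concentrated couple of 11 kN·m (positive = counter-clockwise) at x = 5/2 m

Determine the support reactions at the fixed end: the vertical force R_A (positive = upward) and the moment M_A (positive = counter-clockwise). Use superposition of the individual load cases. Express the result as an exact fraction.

Load 1 — point force P=11 kN at a=5 m (b=L-a=5):
  R_A = P = 11 kN
  M_A = Pa = 11·5 = 55 kN·m
Load 2 — uniform load w=20 kN/m over full span:
  R_A = wL = 20·10 = 200 kN
  M_A = wL²/2 = 20·10²/2 = 1000 kN·m
Load 3 — applied couple M₀=11 kN·m at a=5/2 m (b=L-a=15/2):
  R_A = 0 kN
  M_A = -M₀ = -11 kN·m
Superposition: R_A = 211 kN, M_A = 1044 kN·m

R_A = 211 kN, M_A = 1044 kN·m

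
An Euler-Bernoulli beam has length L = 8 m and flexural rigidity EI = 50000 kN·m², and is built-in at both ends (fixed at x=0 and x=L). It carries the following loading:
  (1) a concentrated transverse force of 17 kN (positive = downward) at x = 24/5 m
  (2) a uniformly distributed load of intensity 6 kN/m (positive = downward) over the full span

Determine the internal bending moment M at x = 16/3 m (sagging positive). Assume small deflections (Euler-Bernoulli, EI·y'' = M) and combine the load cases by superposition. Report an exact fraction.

Load 1 — point force P=17 kN at a=24/5 m (b=L-a=16/5):
  M_1 = Pa²(a+3b)(L-x)/L³ - Pa²b/L²  [x>a] = 17·(24/5)²·((24/5)+3·(16/5))·(8-(16/3))/8³ - 17·(24/5)²·(16/5)/8² = 1224/125 kN·m
Load 2 — uniform load w=6 kN/m over full span:
  M_2 = wLx/2 - wL²/12 - wx²/2 = 6·8·(16/3)/2 - 6·8²/12 - 6·(16/3)²/2 = 32/3 kN·m
Superposition: M = Σ M_i = 7672/375 kN·m ≈ 20.458667 kN·m

M(16/3) = 7672/375 kN·m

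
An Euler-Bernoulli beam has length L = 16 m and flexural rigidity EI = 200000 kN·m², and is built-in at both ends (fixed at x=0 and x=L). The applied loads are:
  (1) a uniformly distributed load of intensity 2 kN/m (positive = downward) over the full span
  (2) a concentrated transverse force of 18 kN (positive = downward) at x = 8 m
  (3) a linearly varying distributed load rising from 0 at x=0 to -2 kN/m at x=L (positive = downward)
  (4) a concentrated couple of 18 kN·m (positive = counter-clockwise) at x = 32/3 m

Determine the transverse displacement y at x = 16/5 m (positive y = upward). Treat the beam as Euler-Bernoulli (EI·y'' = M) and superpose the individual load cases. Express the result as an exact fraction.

y(16/5) = -172844/146484375 m

Load 1 — uniform load w=2 kN/m over full span:
  y_1 = -wx²(L-x)²/(24EI) = -2·(16/5)²·(16-(16/5))²/(24·200000) = -4096/5859375 m
Load 2 — point force P=18 kN at a=8 m (b=L-a=8):
  y_2 = -Pb²x²(3aL-(3a+b)x)/(6L³EI)  [x≤a] = -18·8²·(16/5)²·(3·8·16-(3·8+8)·(16/5))/(6·16³·200000) = -264/390625 m
Load 3 — triangular load w₀=-2 kN/m (0→w₀ over full span):
  y_3 = -w₀x²(L-x)²(x+2L)/(120LEI) = -(-2)·(16/5)²·(16-(16/5))²·((16/5)+2·16)/(120·16·200000) = 45056/146484375 m
Load 4 — applied couple M₀=18 kN·m at a=32/3 m (b=L-a=16/3):
  y_4 = (R_Ax³/6 - M_Ax²/2)/EI  [x≤a] with R_A=3/2, M_A=6 = ((3/2)·(16/5)³/6 - 6·(16/5)²/2)/200000 = -44/390625 m
Superposition: y = Σ y_i = -172844/146484375 m ≈ -0.001180 m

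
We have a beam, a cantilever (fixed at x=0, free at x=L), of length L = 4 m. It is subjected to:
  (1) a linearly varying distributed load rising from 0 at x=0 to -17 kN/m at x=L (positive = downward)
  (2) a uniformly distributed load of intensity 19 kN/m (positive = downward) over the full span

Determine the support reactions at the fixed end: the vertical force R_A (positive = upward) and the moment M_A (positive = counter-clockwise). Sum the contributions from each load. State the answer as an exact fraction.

Load 1 — triangular load w₀=-17 kN/m (0→w₀ over full span):
  R_A = w₀L/2 = (-17)·4/2 = -34 kN
  M_A = w₀L²/3 = (-17)·4²/3 = -272/3 kN·m
Load 2 — uniform load w=19 kN/m over full span:
  R_A = wL = 19·4 = 76 kN
  M_A = wL²/2 = 19·4²/2 = 152 kN·m
Superposition: R_A = 42 kN, M_A = 184/3 kN·m

R_A = 42 kN, M_A = 184/3 kN·m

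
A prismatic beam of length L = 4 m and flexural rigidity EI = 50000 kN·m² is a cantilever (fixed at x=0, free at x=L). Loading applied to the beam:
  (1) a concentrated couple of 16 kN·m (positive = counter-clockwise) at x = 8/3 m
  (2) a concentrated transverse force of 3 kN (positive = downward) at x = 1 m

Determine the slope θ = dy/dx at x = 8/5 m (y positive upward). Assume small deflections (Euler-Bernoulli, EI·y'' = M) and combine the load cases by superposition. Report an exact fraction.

Load 1 — applied couple M₀=16 kN·m at a=8/3 m (b=L-a=4/3):
  θ_1 = M₀x/EI  [x≤a] = 16·(8/5)/50000 = 8/15625 rad
Load 2 — point force P=3 kN at a=1 m (b=L-a=3):
  θ_2 = -Pa²/(2EI)  [x>a] = -3·1²/(2·50000) = -3/100000 rad
Superposition: θ = Σ θ_i = 241/500000 rad ≈ 0.000482 rad

θ(8/5) = 241/500000 rad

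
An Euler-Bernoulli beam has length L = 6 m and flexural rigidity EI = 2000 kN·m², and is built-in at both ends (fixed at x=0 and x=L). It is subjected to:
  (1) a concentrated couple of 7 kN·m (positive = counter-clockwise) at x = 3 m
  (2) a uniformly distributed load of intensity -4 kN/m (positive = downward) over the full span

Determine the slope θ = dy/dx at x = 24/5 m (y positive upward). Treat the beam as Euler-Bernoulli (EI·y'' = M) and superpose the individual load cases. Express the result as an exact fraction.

Load 1 — applied couple M₀=7 kN·m at a=3 m (b=L-a=3):
  θ_1 = (R_Ax²/2 - M_Ax - M₀(x-a))/EI  [x>a] with R_A=7/4, M_A=7/4 = ((7/4)·(24/5)²/2 - (7/4)·(24/5) - 7·((24/5)-3))/2000 = -21/50000 rad
Load 2 — uniform load w=-4 kN/m over full span:
  θ_2 = -wx(L-x)(L-2x)/(12EI) = -(-4)·(24/5)·(6-(24/5))·(6-2·(24/5))/(12·2000) = -54/15625 rad
Superposition: θ = Σ θ_i = -969/250000 rad ≈ -0.003876 rad

θ(24/5) = -969/250000 rad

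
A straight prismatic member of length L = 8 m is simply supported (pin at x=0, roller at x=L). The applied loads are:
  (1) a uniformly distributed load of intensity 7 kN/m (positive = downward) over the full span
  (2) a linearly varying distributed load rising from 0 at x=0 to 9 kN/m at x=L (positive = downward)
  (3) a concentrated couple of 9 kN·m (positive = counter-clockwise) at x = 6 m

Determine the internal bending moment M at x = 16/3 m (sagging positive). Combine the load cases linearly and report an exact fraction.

Load 1 — uniform load w=7 kN/m over full span:
  M_1 = wx(L-x)/2 = 7·(16/3)·(8-(16/3))/2 = 448/9 kN·m
Load 2 — triangular load w₀=9 kN/m (0→w₀ over full span):
  M_2 = w₀Lx/6 - w₀x³/(6L) = 9·8·(16/3)/6 - 9·(16/3)³/(6·8) = 320/9 kN·m
Load 3 — applied couple M₀=9 kN·m at a=6 m (b=L-a=2):
  M_3 = M₀x/L  [x≤a] = 9·(16/3)/8 = 6 kN·m
Superposition: M = Σ M_i = 274/3 kN·m ≈ 91.333333 kN·m

M(16/3) = 274/3 kN·m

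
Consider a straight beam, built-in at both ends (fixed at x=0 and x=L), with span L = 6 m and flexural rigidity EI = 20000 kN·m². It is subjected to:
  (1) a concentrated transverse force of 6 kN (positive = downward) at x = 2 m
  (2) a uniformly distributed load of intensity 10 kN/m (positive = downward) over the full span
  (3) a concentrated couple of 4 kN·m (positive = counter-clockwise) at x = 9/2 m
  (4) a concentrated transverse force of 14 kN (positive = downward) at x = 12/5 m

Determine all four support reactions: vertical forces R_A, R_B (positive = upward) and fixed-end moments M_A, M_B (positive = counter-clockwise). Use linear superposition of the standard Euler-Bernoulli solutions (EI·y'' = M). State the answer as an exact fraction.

R_A = 199199/4500 kN, M_A = 73019/1500 kN·m, R_B = 160801/4500 kN, M_B = -62221/1500 kN·m

Load 1 — point force P=6 kN at a=2 m (b=L-a=4):
  R_A = Pb²(3a+b)/L³ = 6·4²·(3·2+4)/6³ = 40/9 kN
  M_A = Pab²/L² = 6·2·4²/6² = 16/3 kN·m
  R_B = Pa²(a+3b)/L³ = 6·2²·(2+3·4)/6³ = 14/9 kN
  M_B = -Pa²b/L² = -6·2²·4/6² = -8/3 kN·m
Load 2 — uniform load w=10 kN/m over full span:
  R_A = wL/2 = 10·6/2 = 30 kN
  M_A = wL²/12 = 10·6²/12 = 30 kN·m
  R_B = wL/2 = 10·6/2 = 30 kN
  M_B = -wL²/12 = -10·6²/12 = -30 kN·m
Load 3 — applied couple M₀=4 kN·m at a=9/2 m (b=L-a=3/2):
  R_A = 6M₀ab/L³ = 6·4·(9/2)·(3/2)/6³ = 3/4 kN
  M_A = M₀b(2a-b)/L² = 4·(3/2)·(2·(9/2)-(3/2))/6² = 5/4 kN·m
  R_B = -6M₀ab/L³ = -6·4·(9/2)·(3/2)/6³ = -3/4 kN
  M_B = M₀a(2b-a)/L² = 4·(9/2)·(2·(3/2)-(9/2))/6² = -3/4 kN·m
Load 4 — point force P=14 kN at a=12/5 m (b=L-a=18/5):
  R_A = Pb²(3a+b)/L³ = 14·(18/5)²·(3·(12/5)+(18/5))/6³ = 1134/125 kN
  M_A = Pab²/L² = 14·(12/5)·(18/5)²/6² = 1512/125 kN·m
  R_B = Pa²(a+3b)/L³ = 14·(12/5)²·((12/5)+3·(18/5))/6³ = 616/125 kN
  M_B = -Pa²b/L² = -14·(12/5)²·(18/5)/6² = -1008/125 kN·m
Superposition: R_A = 199199/4500 kN, M_A = 73019/1500 kN·m, R_B = 160801/4500 kN, M_B = -62221/1500 kN·m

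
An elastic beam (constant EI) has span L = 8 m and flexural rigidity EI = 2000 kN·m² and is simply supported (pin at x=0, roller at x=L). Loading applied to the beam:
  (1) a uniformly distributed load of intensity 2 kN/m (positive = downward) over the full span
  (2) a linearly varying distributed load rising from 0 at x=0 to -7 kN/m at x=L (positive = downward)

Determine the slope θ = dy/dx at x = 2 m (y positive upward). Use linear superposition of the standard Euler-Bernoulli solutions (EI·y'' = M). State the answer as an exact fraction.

θ(2) = 4009/360000 rad

Load 1 — uniform load w=2 kN/m over full span:
  θ_1 = -w(L³-6Lx²+4x³)/(24EI) = -2·(8³-6·8·2²+4·2³)/(24·2000) = -11/750 rad
Load 2 — triangular load w₀=-7 kN/m (0→w₀ over full span):
  θ_2 = -w₀(7L⁴-30L²x²+15x⁴)/(360LEI) = -(-7)·(7·8⁴-30·8²·2²+15·2⁴)/(360·8·2000) = 9289/360000 rad
Superposition: θ = Σ θ_i = 4009/360000 rad ≈ 0.011136 rad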